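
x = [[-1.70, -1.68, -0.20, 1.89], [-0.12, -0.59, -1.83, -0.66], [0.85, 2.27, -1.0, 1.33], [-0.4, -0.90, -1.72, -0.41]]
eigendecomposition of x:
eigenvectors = [[0.01+0.08j, 0.01-0.08j, 0.95+0.00j, (0.82+0j)], [(-0.02+0.5j), (-0.02-0.5j), -0.27+0.00j, (-0.49+0j)], [0.71+0.00j, (0.71-0j), (-0.14+0j), (-0.01+0j)], [-0.05+0.48j, (-0.05-0.48j), (-0.11+0j), 0.30+0.00j]]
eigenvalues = [(-1.14+2.58j), (-1.14-2.58j), (-1.41+0j), (-0.01+0j)]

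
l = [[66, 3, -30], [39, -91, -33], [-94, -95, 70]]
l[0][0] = 66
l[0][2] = -30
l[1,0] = 39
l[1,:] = [39, -91, -33]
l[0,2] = -30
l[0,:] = [66, 3, -30]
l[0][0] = 66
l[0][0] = 66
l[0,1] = 3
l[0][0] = 66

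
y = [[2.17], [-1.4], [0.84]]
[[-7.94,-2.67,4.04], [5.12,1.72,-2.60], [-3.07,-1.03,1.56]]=y @ [[-3.66,-1.23,1.86]]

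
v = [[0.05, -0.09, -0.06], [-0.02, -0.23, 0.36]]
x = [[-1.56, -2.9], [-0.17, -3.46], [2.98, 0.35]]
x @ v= [[-0.02,0.81,-0.95], [0.06,0.81,-1.24], [0.14,-0.35,-0.05]]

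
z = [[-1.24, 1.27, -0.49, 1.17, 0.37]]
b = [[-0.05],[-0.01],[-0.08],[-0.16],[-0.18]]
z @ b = [[-0.17]]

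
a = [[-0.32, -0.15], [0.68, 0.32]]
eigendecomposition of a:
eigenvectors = [[-0.45,0.4],[0.89,-0.91]]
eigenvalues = [-0.02, 0.02]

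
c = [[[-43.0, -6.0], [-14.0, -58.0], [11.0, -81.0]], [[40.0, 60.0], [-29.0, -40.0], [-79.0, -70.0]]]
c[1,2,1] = -70.0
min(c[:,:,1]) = -81.0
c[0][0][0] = -43.0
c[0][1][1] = -58.0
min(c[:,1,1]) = -58.0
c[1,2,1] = -70.0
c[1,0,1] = 60.0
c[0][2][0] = 11.0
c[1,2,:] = [-79.0, -70.0]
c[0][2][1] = -81.0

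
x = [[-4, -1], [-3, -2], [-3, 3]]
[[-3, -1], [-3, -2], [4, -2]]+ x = [[-7, -2], [-6, -4], [1, 1]]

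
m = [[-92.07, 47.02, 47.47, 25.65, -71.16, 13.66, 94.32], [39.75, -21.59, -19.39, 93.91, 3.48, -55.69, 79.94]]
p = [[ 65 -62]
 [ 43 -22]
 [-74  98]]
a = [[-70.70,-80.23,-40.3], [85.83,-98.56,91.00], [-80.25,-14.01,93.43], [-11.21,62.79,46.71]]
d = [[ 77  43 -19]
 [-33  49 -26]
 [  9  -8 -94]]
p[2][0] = -74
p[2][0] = -74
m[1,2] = -19.39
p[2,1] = 98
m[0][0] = -92.07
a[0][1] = -80.23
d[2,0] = 9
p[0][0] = 65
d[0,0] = 77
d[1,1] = 49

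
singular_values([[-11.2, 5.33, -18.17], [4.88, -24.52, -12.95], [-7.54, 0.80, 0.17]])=[28.34, 22.27, 5.92]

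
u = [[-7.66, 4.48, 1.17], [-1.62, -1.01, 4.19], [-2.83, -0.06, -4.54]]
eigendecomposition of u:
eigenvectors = [[0.75+0.00j, (0.5-0.2j), (0.5+0.2j)],[(-0.21+0j), 0.72+0.00j, (0.72-0j)],[0.63+0.00j, (-0.09+0.43j), -0.09-0.43j]]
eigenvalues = [(-7.91+0j), (-2.65+2.99j), (-2.65-2.99j)]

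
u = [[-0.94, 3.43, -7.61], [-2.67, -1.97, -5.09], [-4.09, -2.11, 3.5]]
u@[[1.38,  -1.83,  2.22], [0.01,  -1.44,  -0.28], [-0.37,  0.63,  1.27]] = [[1.55,-8.01,-12.71], [-1.82,4.52,-11.84], [-6.96,12.73,-4.04]]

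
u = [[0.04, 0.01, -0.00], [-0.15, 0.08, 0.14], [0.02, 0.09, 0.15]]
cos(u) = [[1.0, -0.00, -0.0], [0.01, 0.99, -0.02], [0.0, -0.01, 0.98]]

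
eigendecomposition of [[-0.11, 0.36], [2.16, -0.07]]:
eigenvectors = [[-0.39,  -0.37], [0.92,  -0.93]]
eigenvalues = [-0.97, 0.79]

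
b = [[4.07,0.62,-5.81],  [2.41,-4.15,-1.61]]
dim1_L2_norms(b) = [7.12, 5.06]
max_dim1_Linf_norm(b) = 5.81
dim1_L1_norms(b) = [10.5, 8.17]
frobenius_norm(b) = 8.74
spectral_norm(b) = 7.68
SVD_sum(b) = [[4.22, -1.16, -5.30], [2.1, -0.58, -2.64]] + [[-0.15, 1.78, -0.51],[0.31, -3.57, 1.03]]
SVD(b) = [[-0.90, -0.45], [-0.45, 0.90]] @ diag([7.6785969296713, 4.167403171237752]) @ [[-0.61, 0.17, 0.77],[0.08, -0.96, 0.28]]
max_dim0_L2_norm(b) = 6.03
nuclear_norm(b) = 11.85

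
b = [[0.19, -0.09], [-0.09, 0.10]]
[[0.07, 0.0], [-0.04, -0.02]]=b @ [[0.31, -0.13], [-0.16, -0.32]]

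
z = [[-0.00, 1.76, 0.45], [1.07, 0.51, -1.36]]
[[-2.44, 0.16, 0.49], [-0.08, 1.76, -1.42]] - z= [[-2.44, -1.60, 0.04], [-1.15, 1.25, -0.06]]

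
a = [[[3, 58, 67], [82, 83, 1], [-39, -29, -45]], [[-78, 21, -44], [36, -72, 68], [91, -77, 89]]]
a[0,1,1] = 83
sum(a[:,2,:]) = -10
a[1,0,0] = -78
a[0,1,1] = 83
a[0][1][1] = 83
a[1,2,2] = 89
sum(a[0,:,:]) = 181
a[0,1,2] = 1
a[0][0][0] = 3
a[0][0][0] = 3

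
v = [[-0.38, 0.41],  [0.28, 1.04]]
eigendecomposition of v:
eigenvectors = [[-0.98,-0.26],  [0.18,-0.96]]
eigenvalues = [-0.46, 1.12]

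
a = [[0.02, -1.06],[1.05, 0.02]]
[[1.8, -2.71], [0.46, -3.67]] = a @ [[0.47, -3.54], [-1.69, 2.49]]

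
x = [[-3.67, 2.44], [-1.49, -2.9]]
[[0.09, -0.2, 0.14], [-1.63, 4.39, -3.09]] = x@ [[0.26, -0.71, 0.5],[0.43, -1.15, 0.81]]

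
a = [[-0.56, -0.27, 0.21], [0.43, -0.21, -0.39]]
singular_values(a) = [0.82, 0.37]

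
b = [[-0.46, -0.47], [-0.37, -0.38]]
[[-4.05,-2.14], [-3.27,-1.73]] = b@[[3.94, 1.0], [4.77, 3.57]]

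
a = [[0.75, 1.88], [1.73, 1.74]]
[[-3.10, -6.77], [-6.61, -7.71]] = a@[[-3.61, -1.4], [-0.21, -3.04]]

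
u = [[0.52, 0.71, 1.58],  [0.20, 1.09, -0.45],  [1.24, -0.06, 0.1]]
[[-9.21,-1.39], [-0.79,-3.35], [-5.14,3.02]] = u@[[-3.91, 2.27], [-1.59, -3.51], [-3.83, -0.05]]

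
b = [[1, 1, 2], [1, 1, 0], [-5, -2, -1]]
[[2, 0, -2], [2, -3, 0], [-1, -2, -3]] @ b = [[12, 6, 6], [-1, -1, 4], [12, 3, 1]]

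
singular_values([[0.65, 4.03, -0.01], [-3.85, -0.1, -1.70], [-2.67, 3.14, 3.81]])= [6.12, 4.42, 2.98]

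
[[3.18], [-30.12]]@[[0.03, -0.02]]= [[0.10, -0.06], [-0.9, 0.6]]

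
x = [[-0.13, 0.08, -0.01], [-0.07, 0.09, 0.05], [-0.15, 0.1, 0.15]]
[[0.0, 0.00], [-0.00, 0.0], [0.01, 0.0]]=x@[[-0.07, -0.01], [-0.09, -0.01], [0.06, 0.01]]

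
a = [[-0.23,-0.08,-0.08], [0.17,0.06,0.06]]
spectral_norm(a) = 0.32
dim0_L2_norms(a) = [0.29, 0.1, 0.1]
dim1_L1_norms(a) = [0.39, 0.29]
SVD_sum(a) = [[-0.23, -0.08, -0.08], [0.17, 0.06, 0.06]] + [[-0.0,0.00,0.00],  [-0.0,0.0,0.0]]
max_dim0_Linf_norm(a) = 0.23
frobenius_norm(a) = 0.32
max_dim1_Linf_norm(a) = 0.23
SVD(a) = [[-0.80,0.60], [0.60,0.8]] @ diag([0.3190598911479106, 0.0008864878360517427]) @ [[0.9, 0.31, 0.31], [-0.44, 0.63, 0.63]]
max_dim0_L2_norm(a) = 0.29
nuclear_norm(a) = 0.32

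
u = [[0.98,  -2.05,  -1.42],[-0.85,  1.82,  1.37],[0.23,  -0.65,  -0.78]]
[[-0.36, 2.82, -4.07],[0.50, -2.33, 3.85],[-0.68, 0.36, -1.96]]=u @ [[1.90, 1.17, -2.14], [0.22, -1.73, -0.82], [1.25, 1.32, 2.57]]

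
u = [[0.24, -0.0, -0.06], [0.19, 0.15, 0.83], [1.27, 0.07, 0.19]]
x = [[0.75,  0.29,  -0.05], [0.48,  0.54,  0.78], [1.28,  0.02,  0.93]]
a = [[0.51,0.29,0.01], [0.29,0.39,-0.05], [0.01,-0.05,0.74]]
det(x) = 0.56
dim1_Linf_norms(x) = [0.75, 0.78, 1.28]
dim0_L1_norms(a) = [0.81, 0.73, 0.8]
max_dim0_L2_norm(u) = 1.31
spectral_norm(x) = 1.92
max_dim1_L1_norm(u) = 1.53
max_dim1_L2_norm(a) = 0.74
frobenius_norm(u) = 1.57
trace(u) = 0.58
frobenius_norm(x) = 2.07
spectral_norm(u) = 1.36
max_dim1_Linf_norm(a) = 0.74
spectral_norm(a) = 0.77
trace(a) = 1.64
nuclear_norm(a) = 1.64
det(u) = 0.00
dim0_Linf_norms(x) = [1.28, 0.54, 0.93]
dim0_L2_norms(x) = [1.56, 0.61, 1.21]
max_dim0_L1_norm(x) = 2.51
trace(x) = 2.22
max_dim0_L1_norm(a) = 0.81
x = u + a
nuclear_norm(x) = 3.01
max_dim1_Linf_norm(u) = 1.27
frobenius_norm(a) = 1.06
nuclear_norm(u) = 2.15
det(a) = 0.08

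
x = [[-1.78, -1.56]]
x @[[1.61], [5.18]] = [[-10.95]]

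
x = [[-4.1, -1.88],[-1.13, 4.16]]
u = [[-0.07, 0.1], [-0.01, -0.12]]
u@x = [[0.17, 0.55], [0.18, -0.48]]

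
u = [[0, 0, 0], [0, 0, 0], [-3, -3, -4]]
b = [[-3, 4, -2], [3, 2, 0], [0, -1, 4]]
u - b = [[3, -4, 2], [-3, -2, 0], [-3, -2, -8]]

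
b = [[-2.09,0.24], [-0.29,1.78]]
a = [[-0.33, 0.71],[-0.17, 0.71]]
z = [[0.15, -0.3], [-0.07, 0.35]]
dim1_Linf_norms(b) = [2.09, 1.78]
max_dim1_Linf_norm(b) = 2.09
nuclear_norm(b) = 3.87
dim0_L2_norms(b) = [2.11, 1.8]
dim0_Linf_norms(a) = [0.33, 0.71]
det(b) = -3.65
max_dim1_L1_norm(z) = 0.45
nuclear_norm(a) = 1.17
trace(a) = 0.38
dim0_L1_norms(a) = [0.5, 1.42]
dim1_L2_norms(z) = [0.34, 0.36]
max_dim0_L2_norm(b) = 2.11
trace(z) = 0.50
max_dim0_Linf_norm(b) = 2.09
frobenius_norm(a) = 1.07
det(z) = 0.03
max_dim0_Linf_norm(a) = 0.71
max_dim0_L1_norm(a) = 1.42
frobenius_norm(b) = 2.77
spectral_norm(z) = 0.49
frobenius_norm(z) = 0.49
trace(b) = -0.31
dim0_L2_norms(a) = [0.37, 1.0]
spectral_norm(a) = 1.07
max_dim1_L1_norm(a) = 1.04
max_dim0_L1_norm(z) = 0.65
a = b @ z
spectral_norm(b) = 2.24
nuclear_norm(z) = 0.55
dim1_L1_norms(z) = [0.45, 0.42]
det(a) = -0.11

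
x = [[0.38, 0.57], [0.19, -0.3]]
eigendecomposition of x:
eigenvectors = [[0.97, -0.57], [0.23, 0.82]]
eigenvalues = [0.51, -0.43]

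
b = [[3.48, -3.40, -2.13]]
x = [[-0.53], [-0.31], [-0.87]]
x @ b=[[-1.84, 1.80, 1.13], [-1.08, 1.05, 0.66], [-3.03, 2.96, 1.85]]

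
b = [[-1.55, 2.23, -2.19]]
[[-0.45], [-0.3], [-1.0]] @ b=[[0.70, -1.0, 0.99],  [0.46, -0.67, 0.66],  [1.55, -2.23, 2.19]]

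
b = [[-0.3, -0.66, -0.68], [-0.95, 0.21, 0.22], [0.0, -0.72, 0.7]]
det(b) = -0.996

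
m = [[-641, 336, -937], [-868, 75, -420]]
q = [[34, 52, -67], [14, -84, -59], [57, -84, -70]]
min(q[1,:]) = -84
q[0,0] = 34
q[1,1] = -84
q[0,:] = [34, 52, -67]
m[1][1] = 75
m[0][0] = -641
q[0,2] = -67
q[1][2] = -59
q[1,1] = -84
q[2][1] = -84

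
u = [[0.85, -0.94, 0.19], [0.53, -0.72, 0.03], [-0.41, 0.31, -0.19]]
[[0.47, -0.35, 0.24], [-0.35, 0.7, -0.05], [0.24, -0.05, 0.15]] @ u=[[0.12, -0.12, 0.03], [0.09, -0.19, -0.04], [0.12, -0.14, 0.02]]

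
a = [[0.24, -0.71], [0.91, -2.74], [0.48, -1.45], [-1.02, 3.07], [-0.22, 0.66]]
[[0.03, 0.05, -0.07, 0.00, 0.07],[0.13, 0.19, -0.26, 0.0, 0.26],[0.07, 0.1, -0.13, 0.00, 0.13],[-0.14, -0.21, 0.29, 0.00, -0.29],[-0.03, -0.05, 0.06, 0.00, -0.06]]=a @ [[0.08, 0.12, -0.16, 0.0, 0.16],[-0.02, -0.03, 0.04, -0.00, -0.04]]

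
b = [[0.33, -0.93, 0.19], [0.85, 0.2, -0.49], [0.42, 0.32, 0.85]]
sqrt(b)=[[0.81, -0.59, 0.01], [0.56, 0.77, -0.29], [0.16, 0.24, 0.96]]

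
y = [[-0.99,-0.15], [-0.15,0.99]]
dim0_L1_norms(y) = [1.14, 1.14]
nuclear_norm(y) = 2.00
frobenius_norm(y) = 1.42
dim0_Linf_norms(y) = [0.99, 0.99]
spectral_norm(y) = 1.00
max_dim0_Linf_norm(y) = 0.99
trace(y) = 0.00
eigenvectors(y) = [[-1.00,  0.08], [-0.08,  -1.00]]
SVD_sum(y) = [[-0.99,0.00], [-0.15,0.00]] + [[0.0, -0.15], [0.00, 0.99]]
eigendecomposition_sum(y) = [[-1.00, -0.08], [-0.08, -0.01]] + [[0.01, -0.08],[-0.08, 1.00]]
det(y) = -1.00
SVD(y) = [[-0.99, -0.15],  [-0.15, 0.99]] @ diag([1.0012991560967182, 1.0012991560967182]) @ [[1.00, 0.0], [0.0, 1.00]]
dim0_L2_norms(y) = [1.0, 1.0]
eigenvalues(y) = [-1.0, 1.0]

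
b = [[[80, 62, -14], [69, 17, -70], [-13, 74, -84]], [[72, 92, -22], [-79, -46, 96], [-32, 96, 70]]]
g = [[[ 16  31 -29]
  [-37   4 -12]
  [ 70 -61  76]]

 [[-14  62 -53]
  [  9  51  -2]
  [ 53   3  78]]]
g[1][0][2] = -53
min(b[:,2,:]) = -84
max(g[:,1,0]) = 9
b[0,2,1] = 74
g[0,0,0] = 16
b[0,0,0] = 80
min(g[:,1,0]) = -37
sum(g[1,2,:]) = 134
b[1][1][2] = 96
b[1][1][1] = -46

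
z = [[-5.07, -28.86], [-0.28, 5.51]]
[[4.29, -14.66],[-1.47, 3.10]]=z@[[0.52, -0.24], [-0.24, 0.55]]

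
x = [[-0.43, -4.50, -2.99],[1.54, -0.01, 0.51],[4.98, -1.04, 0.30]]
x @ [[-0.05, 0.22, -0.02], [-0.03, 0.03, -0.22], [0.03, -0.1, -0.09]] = [[0.07,0.07,1.27], [-0.06,0.29,-0.07], [-0.21,1.03,0.10]]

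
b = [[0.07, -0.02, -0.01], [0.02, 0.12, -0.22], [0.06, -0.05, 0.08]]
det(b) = 0.000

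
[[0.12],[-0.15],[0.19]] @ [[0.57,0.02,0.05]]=[[0.07, 0.00, 0.01], [-0.09, -0.0, -0.01], [0.11, 0.00, 0.01]]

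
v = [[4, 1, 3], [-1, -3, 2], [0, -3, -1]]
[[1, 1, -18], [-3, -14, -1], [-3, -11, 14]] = v@[[0, 0, 0], [1, 4, -3], [0, -1, -5]]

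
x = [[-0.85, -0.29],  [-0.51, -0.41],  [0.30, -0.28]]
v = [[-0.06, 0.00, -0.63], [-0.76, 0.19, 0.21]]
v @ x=[[-0.14, 0.19], [0.61, 0.08]]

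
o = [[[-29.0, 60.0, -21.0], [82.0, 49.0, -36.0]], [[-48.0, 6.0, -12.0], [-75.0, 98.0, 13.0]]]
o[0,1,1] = 49.0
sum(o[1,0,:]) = -54.0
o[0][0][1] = 60.0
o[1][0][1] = 6.0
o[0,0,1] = 60.0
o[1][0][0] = -48.0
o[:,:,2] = [[-21.0, -36.0], [-12.0, 13.0]]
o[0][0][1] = 60.0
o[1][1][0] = -75.0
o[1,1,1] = 98.0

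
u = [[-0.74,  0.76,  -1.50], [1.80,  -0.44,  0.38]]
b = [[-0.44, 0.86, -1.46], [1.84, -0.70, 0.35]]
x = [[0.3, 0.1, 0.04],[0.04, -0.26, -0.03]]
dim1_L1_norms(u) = [3.0, 2.62]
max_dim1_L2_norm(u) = 1.89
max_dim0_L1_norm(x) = 0.36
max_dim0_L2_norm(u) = 1.95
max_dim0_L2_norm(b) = 1.89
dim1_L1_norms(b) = [2.76, 2.89]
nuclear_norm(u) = 3.50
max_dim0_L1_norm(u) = 2.54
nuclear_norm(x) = 0.58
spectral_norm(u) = 2.39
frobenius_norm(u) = 2.64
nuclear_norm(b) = 3.59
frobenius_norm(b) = 2.66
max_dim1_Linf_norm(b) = 1.84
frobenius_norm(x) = 0.41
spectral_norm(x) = 0.33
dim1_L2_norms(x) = [0.32, 0.26]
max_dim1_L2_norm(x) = 0.32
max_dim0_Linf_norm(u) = 1.8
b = u + x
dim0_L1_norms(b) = [2.28, 1.56, 1.81]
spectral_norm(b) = 2.35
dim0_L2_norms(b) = [1.89, 1.11, 1.5]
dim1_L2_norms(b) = [1.75, 2.0]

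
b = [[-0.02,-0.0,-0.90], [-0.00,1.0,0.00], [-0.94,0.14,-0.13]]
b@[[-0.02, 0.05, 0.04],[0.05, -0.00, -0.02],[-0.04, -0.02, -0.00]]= [[0.04,0.02,-0.0], [0.05,0.0,-0.02], [0.03,-0.04,-0.04]]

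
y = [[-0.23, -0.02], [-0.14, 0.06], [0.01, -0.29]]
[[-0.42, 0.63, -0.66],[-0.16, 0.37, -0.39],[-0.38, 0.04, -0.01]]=y @ [[1.7, -2.73, 2.85], [1.37, -0.24, 0.14]]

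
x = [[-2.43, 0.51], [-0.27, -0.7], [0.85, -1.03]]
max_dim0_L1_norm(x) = 3.55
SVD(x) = [[-0.91, -0.29], [-0.01, -0.7], [0.42, -0.65]] @ diag([2.7143556065334127, 1.0693800265951448]) @ [[0.94, -0.33], [0.33, 0.94]]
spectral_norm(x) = 2.71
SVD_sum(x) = [[-2.33,0.81], [-0.02,0.01], [1.08,-0.37]] + [[-0.10, -0.3],  [-0.25, -0.71],  [-0.23, -0.66]]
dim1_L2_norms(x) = [2.48, 0.75, 1.34]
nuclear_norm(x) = 3.78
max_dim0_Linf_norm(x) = 2.43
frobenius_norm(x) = 2.92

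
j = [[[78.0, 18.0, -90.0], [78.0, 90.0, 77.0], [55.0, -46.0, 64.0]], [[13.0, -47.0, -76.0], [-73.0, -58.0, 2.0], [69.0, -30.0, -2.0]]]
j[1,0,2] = -76.0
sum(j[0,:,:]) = 324.0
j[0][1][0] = 78.0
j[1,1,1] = -58.0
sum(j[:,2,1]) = -76.0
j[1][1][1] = -58.0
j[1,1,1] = -58.0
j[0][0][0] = 78.0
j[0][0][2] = -90.0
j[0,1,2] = 77.0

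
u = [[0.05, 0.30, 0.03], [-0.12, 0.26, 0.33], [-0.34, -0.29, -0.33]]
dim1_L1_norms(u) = [0.38, 0.71, 0.96]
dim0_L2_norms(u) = [0.36, 0.49, 0.47]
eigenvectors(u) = [[-0.18+0.51j, -0.18-0.51j, 0.30+0.00j], [-0.66+0.00j, (-0.66-0j), (-0.44+0j)], [0.17-0.50j, 0.17+0.50j, (0.85+0j)]]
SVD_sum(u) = [[0.08, 0.17, 0.16],[0.11, 0.25, 0.23],[-0.17, -0.36, -0.34]] + [[-0.02, 0.0, 0.01],[-0.24, 0.05, 0.06],[-0.17, 0.04, 0.05]] + [[-0.01, 0.13, -0.13],[0.00, -0.04, 0.04],[-0.0, 0.03, -0.04]]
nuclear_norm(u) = 1.18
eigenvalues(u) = [(0.14+0.34j), (0.14-0.34j), (-0.3+0j)]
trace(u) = -0.02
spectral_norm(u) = 0.68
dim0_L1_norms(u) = [0.51, 0.85, 0.69]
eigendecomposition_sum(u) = [[(0.06+0.12j), 0.15-0.06j, (0.05-0.07j)], [(-0.12+0.12j), (0.13+0.15j), (0.11+0.03j)], [-0.06-0.12j, -0.15+0.06j, -0.05+0.07j]] + [[(0.06-0.12j), 0.15+0.06j, (0.05+0.07j)], [-0.12-0.12j, 0.13-0.15j, 0.11-0.03j], [-0.06+0.12j, -0.15-0.06j, (-0.05-0.07j)]] + [[(-0.08+0j),  0j,  -0.08+0.00j], [0.11-0.00j,  -0.00-0.00j,  0.12-0.00j], [(-0.22+0j),  0.00+0.00j,  -0.22+0.00j]]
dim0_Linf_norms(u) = [0.34, 0.3, 0.33]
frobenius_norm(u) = 0.77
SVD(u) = [[-0.36, -0.07, 0.93],[-0.52, -0.81, -0.26],[0.77, -0.58, 0.25]] @ diag([0.677258253580594, 0.3081766805776084, 0.19811206804516074]) @ [[-0.32, -0.69, -0.65], [0.95, -0.20, -0.25], [-0.04, 0.69, -0.72]]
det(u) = -0.04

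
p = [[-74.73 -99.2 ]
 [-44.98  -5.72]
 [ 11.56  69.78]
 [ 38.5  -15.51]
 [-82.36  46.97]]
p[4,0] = -82.36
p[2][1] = 69.78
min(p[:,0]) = -82.36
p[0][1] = -99.2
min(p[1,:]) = -44.98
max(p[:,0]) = 38.5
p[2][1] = 69.78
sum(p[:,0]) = -152.01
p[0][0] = -74.73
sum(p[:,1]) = -3.6799999999999997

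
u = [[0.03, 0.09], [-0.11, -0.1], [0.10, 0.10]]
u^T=[[0.03, -0.11, 0.1], [0.09, -0.10, 0.1]]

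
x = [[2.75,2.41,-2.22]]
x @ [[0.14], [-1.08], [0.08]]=[[-2.4]]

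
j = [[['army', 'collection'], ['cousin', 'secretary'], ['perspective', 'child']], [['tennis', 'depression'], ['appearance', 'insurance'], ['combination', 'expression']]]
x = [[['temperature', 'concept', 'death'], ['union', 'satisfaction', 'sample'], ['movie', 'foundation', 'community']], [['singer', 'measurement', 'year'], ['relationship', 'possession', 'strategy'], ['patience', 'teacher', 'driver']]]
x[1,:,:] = [['singer', 'measurement', 'year'], ['relationship', 'possession', 'strategy'], ['patience', 'teacher', 'driver']]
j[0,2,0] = 'perspective'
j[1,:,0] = ['tennis', 'appearance', 'combination']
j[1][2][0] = 'combination'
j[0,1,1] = 'secretary'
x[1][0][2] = 'year'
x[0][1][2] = 'sample'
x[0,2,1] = 'foundation'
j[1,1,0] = 'appearance'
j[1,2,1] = 'expression'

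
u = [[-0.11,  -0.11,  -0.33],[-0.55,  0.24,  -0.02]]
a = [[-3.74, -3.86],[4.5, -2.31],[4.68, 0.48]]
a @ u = [[2.53, -0.51, 1.31], [0.78, -1.05, -1.44], [-0.78, -0.40, -1.55]]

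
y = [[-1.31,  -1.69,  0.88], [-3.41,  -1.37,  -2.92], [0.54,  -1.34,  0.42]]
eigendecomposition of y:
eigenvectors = [[0.48, 0.61, 0.42],[0.86, -0.45, -0.73],[0.20, -0.65, 0.53]]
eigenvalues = [-3.96, -1.0, 2.71]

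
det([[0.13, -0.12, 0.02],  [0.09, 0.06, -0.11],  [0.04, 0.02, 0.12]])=0.003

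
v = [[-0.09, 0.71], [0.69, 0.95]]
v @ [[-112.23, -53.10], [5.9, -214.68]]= [[14.29, -147.64], [-71.83, -240.58]]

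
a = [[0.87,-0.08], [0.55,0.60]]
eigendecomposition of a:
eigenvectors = [[0.23+0.27j, 0.23-0.27j],[0.93+0.00j, 0.93-0.00j]]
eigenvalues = [(0.73+0.16j), (0.73-0.16j)]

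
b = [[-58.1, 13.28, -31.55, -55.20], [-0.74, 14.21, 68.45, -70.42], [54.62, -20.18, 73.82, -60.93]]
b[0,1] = 13.28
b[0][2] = -31.55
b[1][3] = -70.42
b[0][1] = 13.28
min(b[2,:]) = -60.93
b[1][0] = -0.74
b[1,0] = -0.74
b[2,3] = -60.93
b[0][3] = -55.2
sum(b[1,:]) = 11.5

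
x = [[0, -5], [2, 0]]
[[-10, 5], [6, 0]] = x @ [[3, 0], [2, -1]]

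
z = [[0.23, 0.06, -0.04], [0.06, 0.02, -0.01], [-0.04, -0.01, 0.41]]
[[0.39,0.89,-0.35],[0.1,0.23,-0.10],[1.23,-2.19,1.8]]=z @ [[2.25, 2.79, -0.36], [0.10, 0.75, -1.62], [3.23, -5.06, 4.31]]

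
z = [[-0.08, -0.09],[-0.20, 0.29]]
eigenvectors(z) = [[-0.90, 0.21], [-0.44, -0.98]]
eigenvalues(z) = [-0.12, 0.33]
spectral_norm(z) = 0.35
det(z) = -0.04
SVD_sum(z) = [[0.02, -0.03], [-0.19, 0.3]] + [[-0.10, -0.06], [-0.01, -0.01]]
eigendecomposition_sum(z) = [[-0.11, -0.02], [-0.05, -0.01]] + [[0.03, -0.07], [-0.15, 0.30]]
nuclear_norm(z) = 0.47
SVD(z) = [[0.09, -1.00], [-1.00, -0.09]] @ diag([0.3535858813821601, 0.1165204895595662]) @ [[0.54, -0.84], [0.84, 0.54]]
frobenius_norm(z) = 0.37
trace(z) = 0.21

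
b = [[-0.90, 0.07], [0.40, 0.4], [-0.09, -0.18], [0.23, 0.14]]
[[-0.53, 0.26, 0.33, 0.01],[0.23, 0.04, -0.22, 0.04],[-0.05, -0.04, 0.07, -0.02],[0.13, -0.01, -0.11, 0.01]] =b @ [[0.59, -0.26, -0.38, -0.0], [-0.01, 0.36, -0.18, 0.09]]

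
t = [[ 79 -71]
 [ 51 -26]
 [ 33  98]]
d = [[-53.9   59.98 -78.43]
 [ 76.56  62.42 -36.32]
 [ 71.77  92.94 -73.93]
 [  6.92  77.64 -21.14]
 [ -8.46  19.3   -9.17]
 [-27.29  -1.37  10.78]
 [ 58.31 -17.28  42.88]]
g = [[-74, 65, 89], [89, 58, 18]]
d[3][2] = -21.14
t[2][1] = 98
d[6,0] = 58.31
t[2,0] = 33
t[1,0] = 51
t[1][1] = -26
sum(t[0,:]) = 8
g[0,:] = [-74, 65, 89]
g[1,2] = 18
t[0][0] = 79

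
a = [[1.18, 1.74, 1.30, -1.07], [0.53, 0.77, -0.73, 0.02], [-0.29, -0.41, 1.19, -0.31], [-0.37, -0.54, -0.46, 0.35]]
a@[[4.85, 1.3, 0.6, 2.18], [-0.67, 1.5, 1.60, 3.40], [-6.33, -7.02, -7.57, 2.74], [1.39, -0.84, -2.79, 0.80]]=[[-5.16,-4.08,-3.36,11.19], [6.7,6.95,7.02,1.79], [-9.1,-9.09,-8.97,0.99], [1.97,1.64,1.42,-3.62]]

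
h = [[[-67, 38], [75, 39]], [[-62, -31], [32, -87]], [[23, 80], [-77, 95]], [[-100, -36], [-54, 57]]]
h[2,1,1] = 95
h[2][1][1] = 95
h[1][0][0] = -62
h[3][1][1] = 57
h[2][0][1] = 80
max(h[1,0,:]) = -31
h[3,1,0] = -54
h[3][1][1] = 57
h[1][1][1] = -87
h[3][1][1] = 57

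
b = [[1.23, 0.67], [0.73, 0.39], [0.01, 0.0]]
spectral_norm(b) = 1.63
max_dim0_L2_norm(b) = 1.43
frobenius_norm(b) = 1.63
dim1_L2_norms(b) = [1.4, 0.83, 0.01]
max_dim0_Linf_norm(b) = 1.23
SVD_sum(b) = [[1.23, 0.67],[0.73, 0.39],[0.01, 0.00]] + [[-0.00, 0.00], [0.00, -0.0], [0.00, -0.0]]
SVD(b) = [[-0.86,0.40], [-0.51,-0.66], [-0.01,-0.64]] @ diag([1.6269123856425847, 0.007489288534567875]) @ [[-0.88, -0.48], [-0.48, 0.88]]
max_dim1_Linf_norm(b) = 1.23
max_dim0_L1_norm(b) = 1.97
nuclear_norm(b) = 1.63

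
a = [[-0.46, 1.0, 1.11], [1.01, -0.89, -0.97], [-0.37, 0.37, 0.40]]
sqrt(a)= [[0.28+0.55j, (0.36-0.72j), 0.41-0.80j],[(0.3-0.75j), 0.39+0.94j, (0.44+0.94j)],[-0.08+0.28j, -0.10-0.34j, (-0.11-0.29j)]]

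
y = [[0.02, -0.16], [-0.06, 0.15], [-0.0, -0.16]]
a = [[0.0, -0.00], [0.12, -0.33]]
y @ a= [[-0.02, 0.05],[0.02, -0.05],[-0.02, 0.05]]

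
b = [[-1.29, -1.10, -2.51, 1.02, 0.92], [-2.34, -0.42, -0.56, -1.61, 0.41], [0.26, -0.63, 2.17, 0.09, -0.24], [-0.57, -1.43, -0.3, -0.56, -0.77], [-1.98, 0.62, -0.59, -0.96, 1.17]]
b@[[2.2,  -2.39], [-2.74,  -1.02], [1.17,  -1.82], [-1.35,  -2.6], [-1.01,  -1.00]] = [[-5.07, 5.20],  [-2.89, 10.82],  [4.96, -3.92],  [3.85, 5.59],  [-6.63, 6.5]]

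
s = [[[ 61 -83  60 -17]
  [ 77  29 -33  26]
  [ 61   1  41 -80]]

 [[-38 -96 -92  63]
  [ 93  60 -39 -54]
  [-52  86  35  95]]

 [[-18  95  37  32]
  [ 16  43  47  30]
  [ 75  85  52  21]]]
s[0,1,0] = 77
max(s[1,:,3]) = 95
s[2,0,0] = -18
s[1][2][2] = 35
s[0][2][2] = 41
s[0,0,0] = 61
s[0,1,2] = -33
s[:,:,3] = [[-17, 26, -80], [63, -54, 95], [32, 30, 21]]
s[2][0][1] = 95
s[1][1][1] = 60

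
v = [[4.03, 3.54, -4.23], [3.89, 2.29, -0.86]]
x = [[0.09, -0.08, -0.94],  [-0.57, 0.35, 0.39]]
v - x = [[3.94, 3.62, -3.29], [4.46, 1.94, -1.25]]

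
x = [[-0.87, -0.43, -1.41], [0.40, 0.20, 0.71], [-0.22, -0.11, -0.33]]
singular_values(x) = [1.95, 0.04, 0.0]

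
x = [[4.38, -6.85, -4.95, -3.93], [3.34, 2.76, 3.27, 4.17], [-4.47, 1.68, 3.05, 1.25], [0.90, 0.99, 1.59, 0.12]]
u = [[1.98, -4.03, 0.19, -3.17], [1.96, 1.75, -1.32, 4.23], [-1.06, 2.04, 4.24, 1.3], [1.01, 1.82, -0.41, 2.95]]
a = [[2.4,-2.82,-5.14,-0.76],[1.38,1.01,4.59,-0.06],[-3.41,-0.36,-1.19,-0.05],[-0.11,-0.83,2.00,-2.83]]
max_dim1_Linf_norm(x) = 6.85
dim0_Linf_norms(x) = [4.47, 6.85, 4.95, 4.17]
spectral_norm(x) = 12.11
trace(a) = -0.61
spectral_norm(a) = 7.72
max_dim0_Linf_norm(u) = 4.24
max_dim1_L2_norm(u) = 5.5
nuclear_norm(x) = 21.28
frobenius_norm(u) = 9.74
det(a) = -55.01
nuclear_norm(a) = 15.95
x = a + u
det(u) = -18.58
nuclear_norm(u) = 15.85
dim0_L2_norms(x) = [7.15, 7.64, 6.86, 5.87]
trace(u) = 10.92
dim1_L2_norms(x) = [10.3, 6.85, 5.8, 2.08]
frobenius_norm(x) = 13.82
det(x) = -149.46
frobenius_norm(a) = 9.52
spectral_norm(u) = 7.84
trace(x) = 10.31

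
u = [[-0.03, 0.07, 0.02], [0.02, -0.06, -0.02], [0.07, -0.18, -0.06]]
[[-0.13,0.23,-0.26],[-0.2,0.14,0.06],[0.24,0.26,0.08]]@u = [[-0.01, 0.02, 0.01],[0.01, -0.03, -0.01],[0.00, -0.01, -0.01]]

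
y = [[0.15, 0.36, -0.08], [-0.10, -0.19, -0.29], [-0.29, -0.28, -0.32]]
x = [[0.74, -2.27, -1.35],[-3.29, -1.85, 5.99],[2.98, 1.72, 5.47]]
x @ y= [[0.73,1.08,1.03], [-2.05,-2.51,-1.12], [-1.31,-0.79,-2.49]]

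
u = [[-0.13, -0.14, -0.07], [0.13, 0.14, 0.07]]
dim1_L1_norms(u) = [0.34, 0.34]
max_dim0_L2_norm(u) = 0.2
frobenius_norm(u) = 0.29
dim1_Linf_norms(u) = [0.14, 0.14]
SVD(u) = [[-0.71,0.71],[0.71,0.71]] @ diag([0.2877498913987632, 1.8175811079288145e-17]) @ [[0.64, 0.69, 0.34], [0.77, -0.57, -0.29]]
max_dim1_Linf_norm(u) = 0.14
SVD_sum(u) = [[-0.13,  -0.14,  -0.07], [0.13,  0.14,  0.07]] + [[0.0,-0.00,-0.0], [0.0,-0.0,-0.0]]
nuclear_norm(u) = 0.29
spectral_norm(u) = 0.29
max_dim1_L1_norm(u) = 0.34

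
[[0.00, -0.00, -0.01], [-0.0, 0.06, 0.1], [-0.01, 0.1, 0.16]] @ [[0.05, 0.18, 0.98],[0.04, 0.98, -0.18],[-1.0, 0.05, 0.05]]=[[0.01, -0.0, -0.00], [-0.1, 0.06, -0.01], [-0.16, 0.1, -0.02]]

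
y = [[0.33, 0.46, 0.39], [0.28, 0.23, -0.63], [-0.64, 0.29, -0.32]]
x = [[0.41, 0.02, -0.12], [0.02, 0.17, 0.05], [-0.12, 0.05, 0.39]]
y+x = [[0.74, 0.48, 0.27], [0.30, 0.4, -0.58], [-0.76, 0.34, 0.07]]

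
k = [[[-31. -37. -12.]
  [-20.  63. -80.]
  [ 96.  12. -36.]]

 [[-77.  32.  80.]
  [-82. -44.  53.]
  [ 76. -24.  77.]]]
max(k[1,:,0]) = 76.0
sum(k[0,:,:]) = -45.0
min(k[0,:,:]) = -80.0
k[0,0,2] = -12.0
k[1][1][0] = -82.0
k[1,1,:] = [-82.0, -44.0, 53.0]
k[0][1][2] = -80.0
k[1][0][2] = 80.0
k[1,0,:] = [-77.0, 32.0, 80.0]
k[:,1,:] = [[-20.0, 63.0, -80.0], [-82.0, -44.0, 53.0]]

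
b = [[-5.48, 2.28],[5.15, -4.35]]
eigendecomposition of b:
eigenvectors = [[-0.62,-0.49],[0.79,-0.87]]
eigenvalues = [-8.39, -1.44]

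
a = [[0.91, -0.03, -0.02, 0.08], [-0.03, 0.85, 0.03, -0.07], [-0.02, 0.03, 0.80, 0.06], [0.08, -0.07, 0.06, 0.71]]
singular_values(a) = [0.96, 0.84, 0.83, 0.63]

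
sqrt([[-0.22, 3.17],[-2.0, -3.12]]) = [[1.74, 2.26],[-1.43, -0.34]]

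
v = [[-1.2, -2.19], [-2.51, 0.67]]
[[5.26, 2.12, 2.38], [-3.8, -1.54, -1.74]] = v@ [[0.76, 0.31, 0.35], [-2.82, -1.14, -1.28]]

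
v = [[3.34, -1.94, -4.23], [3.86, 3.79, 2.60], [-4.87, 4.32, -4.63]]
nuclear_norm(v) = 19.48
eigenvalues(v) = [(-7.67+0j), (5.08+2.72j), (5.08-2.72j)]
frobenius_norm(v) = 11.52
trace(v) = 2.50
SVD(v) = [[-0.07, -0.77, -0.63], [-0.38, 0.61, -0.70], [0.92, 0.19, -0.33]] @ diag([8.375723530279474, 6.194828718593741, 4.9115529612953335]) @ [[-0.74, 0.32, -0.59], [-0.19, 0.75, 0.64], [-0.65, -0.58, 0.49]]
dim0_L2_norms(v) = [7.05, 6.07, 6.79]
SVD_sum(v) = [[0.43, -0.19, 0.35], [2.35, -1.02, 1.89], [-5.71, 2.47, -4.58]] + [[0.9, -3.57, -3.04], [-0.71, 2.81, 2.40], [-0.22, 0.89, 0.76]] + [[2.01,1.81,-1.53], [2.22,2.0,-1.69], [1.06,0.96,-0.81]]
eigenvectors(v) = [[0.29+0.00j, -0.69+0.00j, (-0.69-0j)], [(-0.3+0j), (-0.12+0.6j), -0.12-0.60j], [(0.91+0j), 0.34+0.17j, (0.34-0.17j)]]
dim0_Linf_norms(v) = [4.87, 4.32, 4.63]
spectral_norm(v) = 8.38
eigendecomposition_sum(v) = [[-1.06+0.00j, (0.56-0j), -1.96+0.00j], [1.10-0.00j, (-0.58+0j), (2.03-0j)], [-3.27+0.00j, (1.72-0j), (-6.03+0j)]] + [[(2.2+1.15j), (-1.25+2.78j), -1.14+0.56j], [1.38-1.70j, 2.18+1.57j, 0.29+1.08j], [-0.80-1.11j, 1.30-1.06j, 0.70+0.00j]] + [[(2.2-1.15j),(-1.25-2.78j),(-1.14-0.56j)], [1.38+1.70j,(2.18-1.57j),(0.29-1.08j)], [(-0.8+1.11j),1.30+1.06j,0.70-0.00j]]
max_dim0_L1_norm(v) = 12.07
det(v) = -254.84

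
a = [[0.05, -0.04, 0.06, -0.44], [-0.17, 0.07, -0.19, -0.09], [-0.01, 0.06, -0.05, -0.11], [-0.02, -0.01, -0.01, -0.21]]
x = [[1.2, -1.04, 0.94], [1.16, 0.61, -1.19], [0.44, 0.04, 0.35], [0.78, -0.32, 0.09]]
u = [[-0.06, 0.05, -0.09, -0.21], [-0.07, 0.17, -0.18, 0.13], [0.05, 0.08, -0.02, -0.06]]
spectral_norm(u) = 0.29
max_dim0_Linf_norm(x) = 1.2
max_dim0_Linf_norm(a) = 0.44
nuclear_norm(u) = 0.63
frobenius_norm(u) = 0.39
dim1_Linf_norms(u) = [0.21, 0.18, 0.08]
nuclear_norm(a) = 0.85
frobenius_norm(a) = 0.59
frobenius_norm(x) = 2.75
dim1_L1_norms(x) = [3.18, 2.96, 0.83, 1.19]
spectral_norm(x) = 2.04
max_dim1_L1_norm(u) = 0.55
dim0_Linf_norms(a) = [0.17, 0.07, 0.19, 0.44]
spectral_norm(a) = 0.51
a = x @ u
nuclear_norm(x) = 4.18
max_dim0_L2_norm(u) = 0.25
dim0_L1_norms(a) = [0.25, 0.18, 0.31, 0.85]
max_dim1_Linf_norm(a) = 0.44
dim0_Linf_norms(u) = [0.07, 0.17, 0.18, 0.21]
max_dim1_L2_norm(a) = 0.45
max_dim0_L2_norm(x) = 1.89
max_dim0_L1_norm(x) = 3.58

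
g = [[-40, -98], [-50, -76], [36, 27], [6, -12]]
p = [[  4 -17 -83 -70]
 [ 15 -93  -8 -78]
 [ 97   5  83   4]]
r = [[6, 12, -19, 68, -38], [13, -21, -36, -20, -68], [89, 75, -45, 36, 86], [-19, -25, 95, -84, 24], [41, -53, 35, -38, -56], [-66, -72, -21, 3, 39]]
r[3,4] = 24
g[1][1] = -76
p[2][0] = 97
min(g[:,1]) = -98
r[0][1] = 12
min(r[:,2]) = -45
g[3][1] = -12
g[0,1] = -98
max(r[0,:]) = 68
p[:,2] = [-83, -8, 83]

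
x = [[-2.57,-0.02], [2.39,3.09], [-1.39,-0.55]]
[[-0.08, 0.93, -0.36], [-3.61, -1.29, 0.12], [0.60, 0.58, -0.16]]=x @ [[0.04,-0.36,0.14], [-1.20,-0.14,-0.07]]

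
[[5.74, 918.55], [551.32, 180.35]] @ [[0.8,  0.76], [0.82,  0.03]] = [[757.8, 31.92], [588.94, 424.41]]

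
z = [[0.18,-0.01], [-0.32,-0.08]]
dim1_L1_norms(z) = [0.19, 0.4]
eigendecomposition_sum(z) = [[0.18, -0.01], [-0.22, 0.01]] + [[-0.00, -0.00], [-0.1, -0.09]]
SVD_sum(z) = [[0.17, 0.03], [-0.32, -0.06]] + [[0.01, -0.04], [0.0, -0.02]]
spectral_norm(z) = 0.37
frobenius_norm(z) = 0.38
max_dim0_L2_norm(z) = 0.37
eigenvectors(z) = [[0.65, 0.04],[-0.76, 1.00]]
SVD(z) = [[-0.47, 0.88], [0.88, 0.47]] @ diag([0.3729244901250234, 0.047194540626976735]) @ [[-0.98, -0.18],[0.18, -0.98]]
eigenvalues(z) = [0.19, -0.09]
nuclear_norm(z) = 0.42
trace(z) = 0.10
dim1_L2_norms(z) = [0.18, 0.33]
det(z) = -0.02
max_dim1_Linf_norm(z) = 0.32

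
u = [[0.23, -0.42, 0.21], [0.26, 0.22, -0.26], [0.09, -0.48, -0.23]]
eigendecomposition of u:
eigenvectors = [[(0.05+0j),0.80+0.00j,(0.8-0j)], [(-0.38+0j),-0.04-0.46j,-0.04+0.46j], [-0.92+0.00j,(0.29+0.24j),(0.29-0.24j)]]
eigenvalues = [(-0.44+0j), (0.33+0.3j), (0.33-0.3j)]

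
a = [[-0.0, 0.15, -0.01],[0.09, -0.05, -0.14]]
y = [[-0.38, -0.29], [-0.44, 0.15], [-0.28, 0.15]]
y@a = [[-0.03, -0.04, 0.04], [0.01, -0.07, -0.02], [0.01, -0.05, -0.02]]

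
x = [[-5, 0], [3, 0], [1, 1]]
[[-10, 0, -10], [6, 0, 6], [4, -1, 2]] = x@[[2, 0, 2], [2, -1, 0]]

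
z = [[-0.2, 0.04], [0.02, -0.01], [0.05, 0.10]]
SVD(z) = [[-0.98,0.18], [0.1,-0.07], [0.19,0.98]] @ diag([0.20790580412753154, 0.10665447299614064]) @ [[0.99, -0.1], [0.1, 0.99]]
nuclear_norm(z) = 0.31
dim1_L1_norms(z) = [0.24, 0.03, 0.15]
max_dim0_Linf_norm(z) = 0.2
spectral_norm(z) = 0.21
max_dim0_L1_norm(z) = 0.27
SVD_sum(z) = [[-0.2, 0.02], [0.02, -0.0], [0.04, -0.00]] + [[0.0, 0.02],[-0.00, -0.01],[0.01, 0.1]]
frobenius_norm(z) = 0.23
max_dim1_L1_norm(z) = 0.24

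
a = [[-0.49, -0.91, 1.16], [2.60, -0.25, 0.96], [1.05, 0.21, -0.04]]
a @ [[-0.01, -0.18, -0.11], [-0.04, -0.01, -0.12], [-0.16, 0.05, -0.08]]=[[-0.14,0.16,0.07],[-0.17,-0.42,-0.33],[-0.01,-0.19,-0.14]]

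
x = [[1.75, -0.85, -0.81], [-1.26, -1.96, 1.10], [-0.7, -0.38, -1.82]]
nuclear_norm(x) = 6.62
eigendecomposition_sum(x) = [[(1.96-0j),(-0.36-0j),-0.50+0.00j], [(-0.68+0j),(0.12+0j),(0.17-0j)], [(-0.28+0j),(0.05+0j),(0.07-0j)]] + [[-0.11-0.01j,(-0.25-0.19j),-0.16+0.36j], [(-0.29+0.22j),-1.04+0.11j,(0.46+1.26j)], [-0.21-0.21j,-0.22-0.82j,(-0.95+0.53j)]] + [[-0.11+0.01j, -0.25+0.19j, -0.16-0.36j], [-0.29-0.22j, (-1.04-0.11j), 0.46-1.26j], [(-0.21+0.21j), (-0.22+0.82j), -0.95-0.53j]]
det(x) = 10.30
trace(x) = -2.03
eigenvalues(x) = [(2.16+0j), (-2.09+0.62j), (-2.09-0.62j)]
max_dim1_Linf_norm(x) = 1.96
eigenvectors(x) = [[0.94+0.00j, -0.16-0.15j, (-0.16+0.15j)],[(-0.32+0j), (-0.76+0j), -0.76-0.00j],[(-0.13+0j), -0.09-0.60j, (-0.09+0.6j)]]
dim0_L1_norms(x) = [3.71, 3.19, 3.73]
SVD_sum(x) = [[0.8, 0.57, -0.74], [-1.56, -1.12, 1.43], [0.3, 0.21, -0.27]] + [[-0.07,-0.80,-0.69], [-0.05,-0.63,-0.55], [-0.10,-1.15,-1.0]] + [[1.02,  -0.63,  0.62], [0.35,  -0.22,  0.21], [-0.9,  0.55,  -0.55]]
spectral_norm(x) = 2.73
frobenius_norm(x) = 3.88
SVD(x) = [[-0.45, -0.52, -0.73], [0.88, -0.41, -0.25], [-0.17, -0.75, 0.64]] @ diag([2.7283676664894267, 2.0343734593740397, 1.8559187763071818]) @ [[-0.65, -0.47, 0.6], [0.06, 0.75, 0.66], [-0.76, 0.47, -0.46]]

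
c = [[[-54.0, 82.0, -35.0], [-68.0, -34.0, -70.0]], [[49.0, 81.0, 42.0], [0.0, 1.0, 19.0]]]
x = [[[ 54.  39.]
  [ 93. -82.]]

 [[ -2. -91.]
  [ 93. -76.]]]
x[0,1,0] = 93.0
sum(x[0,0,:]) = 93.0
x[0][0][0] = 54.0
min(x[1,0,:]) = -91.0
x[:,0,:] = [[54.0, 39.0], [-2.0, -91.0]]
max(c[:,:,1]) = 82.0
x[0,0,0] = 54.0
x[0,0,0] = 54.0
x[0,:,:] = [[54.0, 39.0], [93.0, -82.0]]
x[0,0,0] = 54.0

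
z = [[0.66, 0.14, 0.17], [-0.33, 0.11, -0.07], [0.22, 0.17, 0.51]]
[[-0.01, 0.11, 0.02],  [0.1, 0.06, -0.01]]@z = [[-0.04, 0.01, 0.00], [0.04, 0.02, 0.01]]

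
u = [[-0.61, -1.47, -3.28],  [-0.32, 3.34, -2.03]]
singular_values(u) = [4.07, 3.48]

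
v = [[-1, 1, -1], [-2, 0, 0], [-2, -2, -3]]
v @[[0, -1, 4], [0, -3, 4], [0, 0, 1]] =[[0, -2, -1], [0, 2, -8], [0, 8, -19]]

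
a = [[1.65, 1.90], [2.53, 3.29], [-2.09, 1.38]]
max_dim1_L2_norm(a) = 4.15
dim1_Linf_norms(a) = [1.9, 3.29, 2.09]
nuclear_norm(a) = 7.35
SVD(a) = [[-0.52, 0.01], [-0.85, -0.08], [0.06, -1.00]] @ diag([4.8586889592899904, 2.4946225359507883]) @ [[-0.65, -0.76], [0.76, -0.65]]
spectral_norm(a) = 4.86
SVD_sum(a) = [[1.63, 1.92], [2.68, 3.16], [-0.19, -0.23]] + [[0.02, -0.02], [-0.15, 0.13], [-1.9, 1.61]]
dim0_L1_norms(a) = [6.27, 6.57]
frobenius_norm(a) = 5.46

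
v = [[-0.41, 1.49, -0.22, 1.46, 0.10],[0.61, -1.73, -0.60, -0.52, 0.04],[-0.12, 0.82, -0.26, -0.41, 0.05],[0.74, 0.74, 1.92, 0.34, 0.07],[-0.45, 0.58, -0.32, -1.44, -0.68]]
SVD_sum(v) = [[-0.14, 1.42, 0.70, 0.91, 0.10], [0.14, -1.45, -0.71, -0.93, -0.1], [-0.03, 0.27, 0.13, 0.17, 0.02], [-0.11, 1.1, 0.54, 0.71, 0.08], [0.03, -0.3, -0.15, -0.20, -0.02]] + [[-0.28, 0.28, -0.37, -0.18, -0.11], [0.28, -0.28, 0.37, 0.18, 0.11], [-0.36, 0.35, -0.47, -0.23, -0.14], [0.65, -0.64, 0.85, 0.42, 0.26], [-0.62, 0.61, -0.81, -0.4, -0.25]] + [[-0.10, -0.23, -0.5, 0.7, 0.21], [-0.03, -0.08, -0.16, 0.23, 0.07], [0.04, 0.09, 0.19, -0.26, -0.08], [0.12, 0.26, 0.57, -0.79, -0.24], [0.13, 0.29, 0.64, -0.89, -0.27]] + [[0.04,0.02,-0.02,-0.01,0.03], [0.14,0.06,-0.07,-0.03,0.09], [0.27,0.12,-0.13,-0.07,0.18], [0.05,0.02,-0.02,-0.01,0.03], [-0.06,-0.03,0.03,0.01,-0.04]] + [[0.08, 0.01, -0.03, 0.03, -0.13],[0.08, 0.01, -0.03, 0.03, -0.13],[-0.04, -0.01, 0.02, -0.02, 0.07],[0.03, 0.0, -0.01, 0.01, -0.06],[0.06, 0.01, -0.02, 0.03, -0.11]]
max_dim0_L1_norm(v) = 5.36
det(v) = 1.51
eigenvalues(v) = [(-2.31+0j), (0.75+0j), (-0.23+1.07j), (-0.23-1.07j), (-0.73+0j)]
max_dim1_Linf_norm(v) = 1.92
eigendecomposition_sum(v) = [[-0.70-0.00j,  (1.38-0j),  (-0.25-0j),  0.62-0.00j,  -0.01+0.00j], [0.67+0.00j,  -1.33+0.00j,  (0.24+0j),  (-0.59+0j),  0.01-0.00j], [-0.26-0.00j,  (0.52-0j),  (-0.09-0j),  (0.23-0j),  (-0+0j)], [0.21+0.00j,  -0.41+0.00j,  (0.07+0j),  -0.18+0.00j,  0.00-0.00j], [(-0.3-0j),  (0.6-0j),  -0.11-0.00j,  0.27-0.00j,  -0.00+0.00j]] + [[0.54+0.00j, 0.60+0.00j, (0.37-0j), (0.46-0j), 0.09+0.00j], [(0.09+0j), (0.1+0j), (0.06-0j), (0.08-0j), (0.01+0j)], [(-0.15+0j), -0.17+0.00j, -0.10+0.00j, -0.13+0.00j, (-0.03-0j)], [0.34+0.00j, (0.38+0j), (0.24-0j), 0.29-0.00j, 0.06+0.00j], [(-0.44+0j), (-0.5+0j), (-0.31+0j), -0.38+0.00j, (-0.07-0j)]] + [[(-0.13-0.03j), (-0.24-0.18j), (-0.09-0.48j), (0.17-0.12j), (-0.04-0j)], [(-0.08+0.08j), (-0.24+0.1j), (-0.41-0.14j), -0.02-0.18j, (-0.02+0.03j)], [0.15+0.08j, 0.23+0.31j, (-0.04+0.63j), (-0.25+0.09j), (0.05+0.02j)], [(0.1-0.19j), 0.38-0.30j, 0.78+0.04j, 0.12+0.31j, (0.02-0.06j)], [0.18+0.24j, (0.16+0.68j), -0.54+0.99j, (-0.48-0.04j), 0.07+0.06j]] + [[-0.13+0.03j, -0.24+0.18j, (-0.09+0.48j), 0.17+0.12j, (-0.04+0j)], [(-0.08-0.08j), -0.24-0.10j, -0.41+0.14j, (-0.02+0.18j), (-0.02-0.03j)], [0.15-0.08j, 0.23-0.31j, (-0.04-0.63j), (-0.25-0.09j), 0.05-0.02j], [(0.1+0.19j), 0.38+0.30j, 0.78-0.04j, 0.12-0.31j, (0.02+0.06j)], [(0.18-0.24j), 0.16-0.68j, -0.54-0.99j, (-0.48+0.04j), 0.07-0.06j]] + [[(0.01+0j), -0.02+0.00j, (-0.16+0j), (0.05-0j), (0.1-0j)], [(0.01+0j), (-0.01+0j), (-0.09+0j), 0.03-0.00j, 0.05-0.00j], [-0.00-0.00j, -0j, (0.03-0j), (-0.01+0j), (-0.02+0j)], [-0.00-0.00j, 0.01-0.00j, 0.05-0.00j, (-0.01+0j), (-0.03+0j)], [(-0.07-0j), (0.17-0j), 1.18-0.00j, (-0.36+0j), (-0.73+0j)]]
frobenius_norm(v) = 4.19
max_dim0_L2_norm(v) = 2.6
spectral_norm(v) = 3.02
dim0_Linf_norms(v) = [0.74, 1.73, 1.92, 1.46, 0.68]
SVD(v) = [[-0.61, 0.27, 0.49, 0.13, 0.55], [0.62, -0.27, 0.16, 0.44, 0.57], [-0.11, 0.34, -0.19, 0.86, -0.32], [-0.47, -0.62, -0.55, 0.16, 0.25], [0.13, 0.59, -0.62, -0.18, 0.46]] @ diag([3.0237592352554072, 2.156434621803414, 1.875174720377861, 0.4361735480735769, 0.28238663762990496]) @ [[0.08,-0.77,-0.38,-0.50,-0.05], [-0.48,0.48,-0.63,-0.31,-0.19], [-0.11,-0.25,-0.54,0.76,0.23], [0.71,0.33,-0.35,-0.18,0.48], [0.49,0.06,-0.18,0.21,-0.83]]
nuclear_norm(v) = 7.77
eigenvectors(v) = [[0.65+0.00j,(-0.67+0j),0.23-0.19j,0.23+0.19j,(-0.13+0j)], [-0.63+0.00j,-0.11+0.00j,(-0.04-0.26j),-0.04+0.26j,(-0.07+0j)], [(0.24+0j),(0.19+0j),(-0.35+0.16j),-0.35-0.16j,0.02+0.00j], [(-0.19+0j),(-0.43+0j),0.20+0.43j,0.20-0.43j,0.04+0.00j], [0.28+0.00j,0.56+0.00j,-0.69+0.00j,(-0.69-0j),0.99+0.00j]]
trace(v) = -2.74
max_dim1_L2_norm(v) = 2.21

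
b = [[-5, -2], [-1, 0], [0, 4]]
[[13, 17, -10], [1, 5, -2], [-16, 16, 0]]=b @ [[-1, -5, 2], [-4, 4, 0]]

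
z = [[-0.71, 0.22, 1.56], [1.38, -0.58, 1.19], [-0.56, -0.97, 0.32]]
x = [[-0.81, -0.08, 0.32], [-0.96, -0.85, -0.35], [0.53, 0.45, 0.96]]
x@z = [[0.29,-0.44,-1.26],[-0.30,0.62,-2.62],[-0.29,-1.08,1.67]]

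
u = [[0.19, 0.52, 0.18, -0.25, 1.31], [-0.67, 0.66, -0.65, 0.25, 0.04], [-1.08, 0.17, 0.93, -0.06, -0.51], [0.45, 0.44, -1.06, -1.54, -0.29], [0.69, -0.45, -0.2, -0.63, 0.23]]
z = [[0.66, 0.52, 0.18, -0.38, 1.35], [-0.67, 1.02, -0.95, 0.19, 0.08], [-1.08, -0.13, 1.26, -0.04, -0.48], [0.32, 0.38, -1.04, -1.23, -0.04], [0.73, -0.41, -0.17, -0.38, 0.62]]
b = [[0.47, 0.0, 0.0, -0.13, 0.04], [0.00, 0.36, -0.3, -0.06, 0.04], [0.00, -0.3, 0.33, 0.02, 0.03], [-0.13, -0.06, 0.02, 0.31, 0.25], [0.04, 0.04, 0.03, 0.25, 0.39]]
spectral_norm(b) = 0.67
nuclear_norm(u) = 6.57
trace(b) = 1.86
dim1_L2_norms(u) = [1.46, 1.17, 1.52, 1.99, 1.08]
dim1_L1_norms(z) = [3.09, 2.91, 2.99, 3.01, 2.31]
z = u + b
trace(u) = 0.47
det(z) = -1.53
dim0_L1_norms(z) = [3.46, 2.46, 3.6, 2.22, 2.57]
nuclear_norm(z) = 6.89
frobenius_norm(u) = 3.31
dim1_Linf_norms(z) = [1.35, 1.02, 1.26, 1.23, 0.73]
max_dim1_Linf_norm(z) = 1.35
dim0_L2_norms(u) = [1.53, 1.06, 1.58, 1.7, 1.45]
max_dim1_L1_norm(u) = 3.78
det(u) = -1.13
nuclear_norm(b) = 1.86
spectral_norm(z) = 2.46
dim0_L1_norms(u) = [3.08, 2.24, 3.02, 2.73, 2.38]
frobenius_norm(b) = 1.03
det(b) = -0.00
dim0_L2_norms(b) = [0.49, 0.47, 0.45, 0.42, 0.47]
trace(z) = 2.33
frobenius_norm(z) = 3.50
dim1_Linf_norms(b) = [0.47, 0.36, 0.33, 0.31, 0.39]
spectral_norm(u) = 2.30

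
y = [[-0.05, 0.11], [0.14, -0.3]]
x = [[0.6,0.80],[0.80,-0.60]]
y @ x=[[0.06, -0.11], [-0.16, 0.29]]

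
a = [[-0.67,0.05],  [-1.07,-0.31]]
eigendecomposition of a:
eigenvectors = [[(-0.16+0.13j), -0.16-0.13j], [-0.98+0.00j, -0.98-0.00j]]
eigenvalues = [(-0.49+0.15j), (-0.49-0.15j)]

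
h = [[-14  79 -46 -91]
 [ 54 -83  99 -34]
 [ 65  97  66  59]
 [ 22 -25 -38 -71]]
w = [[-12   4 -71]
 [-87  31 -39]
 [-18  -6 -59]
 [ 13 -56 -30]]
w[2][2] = -59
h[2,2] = 66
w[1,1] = 31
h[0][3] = -91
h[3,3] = -71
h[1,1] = -83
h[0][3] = -91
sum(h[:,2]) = 81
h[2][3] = 59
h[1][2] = 99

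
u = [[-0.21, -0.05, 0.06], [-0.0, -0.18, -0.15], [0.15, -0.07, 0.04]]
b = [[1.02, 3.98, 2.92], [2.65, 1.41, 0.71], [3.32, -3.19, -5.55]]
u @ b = [[-0.15,-1.1,-0.98],[-0.98,0.22,0.70],[0.1,0.37,0.17]]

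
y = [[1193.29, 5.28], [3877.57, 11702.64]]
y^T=[[1193.29, 3877.57], [5.28, 11702.64]]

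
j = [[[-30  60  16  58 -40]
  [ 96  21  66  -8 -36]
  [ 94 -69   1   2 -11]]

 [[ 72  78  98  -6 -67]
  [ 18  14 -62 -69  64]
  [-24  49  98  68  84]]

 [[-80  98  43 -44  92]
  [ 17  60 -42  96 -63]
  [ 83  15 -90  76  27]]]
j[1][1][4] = 64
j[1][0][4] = -67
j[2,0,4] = 92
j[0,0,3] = 58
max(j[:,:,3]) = 96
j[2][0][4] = 92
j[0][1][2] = 66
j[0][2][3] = 2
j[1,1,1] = 14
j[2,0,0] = -80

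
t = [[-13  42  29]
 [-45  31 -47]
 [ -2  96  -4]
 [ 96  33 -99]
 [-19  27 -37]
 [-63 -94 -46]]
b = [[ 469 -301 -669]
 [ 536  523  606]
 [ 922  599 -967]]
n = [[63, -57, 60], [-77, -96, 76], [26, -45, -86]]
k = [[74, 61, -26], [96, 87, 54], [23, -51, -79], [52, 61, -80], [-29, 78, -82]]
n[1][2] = 76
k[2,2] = -79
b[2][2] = -967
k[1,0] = 96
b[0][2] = -669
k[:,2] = [-26, 54, -79, -80, -82]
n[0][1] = -57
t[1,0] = -45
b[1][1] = 523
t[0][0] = -13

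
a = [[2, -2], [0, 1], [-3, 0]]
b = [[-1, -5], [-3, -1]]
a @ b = [[4, -8], [-3, -1], [3, 15]]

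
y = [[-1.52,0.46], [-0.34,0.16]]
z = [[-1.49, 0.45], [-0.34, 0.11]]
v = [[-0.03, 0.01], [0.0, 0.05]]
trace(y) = -1.36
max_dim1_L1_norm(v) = 0.05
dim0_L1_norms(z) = [1.83, 0.56]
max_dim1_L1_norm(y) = 1.98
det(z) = -0.01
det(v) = -0.00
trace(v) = 0.02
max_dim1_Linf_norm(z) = 1.49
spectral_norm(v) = 0.05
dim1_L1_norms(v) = [0.04, 0.05]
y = z + v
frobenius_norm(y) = 1.63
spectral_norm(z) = 1.60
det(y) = -0.09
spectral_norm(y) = 1.63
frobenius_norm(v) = 0.06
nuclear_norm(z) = 1.60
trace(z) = -1.38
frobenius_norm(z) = 1.60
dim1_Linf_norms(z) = [1.49, 0.34]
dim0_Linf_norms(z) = [1.49, 0.45]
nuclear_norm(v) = 0.08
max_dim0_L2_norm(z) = 1.53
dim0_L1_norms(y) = [1.86, 0.62]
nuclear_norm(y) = 1.68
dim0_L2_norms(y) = [1.56, 0.49]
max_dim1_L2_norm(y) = 1.59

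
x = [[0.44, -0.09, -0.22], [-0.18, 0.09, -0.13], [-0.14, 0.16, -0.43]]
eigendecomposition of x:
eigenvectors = [[0.92, -0.31, 0.27], [-0.33, -0.92, 0.33], [-0.19, -0.24, 0.91]]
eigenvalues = [0.52, -0.0, -0.41]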